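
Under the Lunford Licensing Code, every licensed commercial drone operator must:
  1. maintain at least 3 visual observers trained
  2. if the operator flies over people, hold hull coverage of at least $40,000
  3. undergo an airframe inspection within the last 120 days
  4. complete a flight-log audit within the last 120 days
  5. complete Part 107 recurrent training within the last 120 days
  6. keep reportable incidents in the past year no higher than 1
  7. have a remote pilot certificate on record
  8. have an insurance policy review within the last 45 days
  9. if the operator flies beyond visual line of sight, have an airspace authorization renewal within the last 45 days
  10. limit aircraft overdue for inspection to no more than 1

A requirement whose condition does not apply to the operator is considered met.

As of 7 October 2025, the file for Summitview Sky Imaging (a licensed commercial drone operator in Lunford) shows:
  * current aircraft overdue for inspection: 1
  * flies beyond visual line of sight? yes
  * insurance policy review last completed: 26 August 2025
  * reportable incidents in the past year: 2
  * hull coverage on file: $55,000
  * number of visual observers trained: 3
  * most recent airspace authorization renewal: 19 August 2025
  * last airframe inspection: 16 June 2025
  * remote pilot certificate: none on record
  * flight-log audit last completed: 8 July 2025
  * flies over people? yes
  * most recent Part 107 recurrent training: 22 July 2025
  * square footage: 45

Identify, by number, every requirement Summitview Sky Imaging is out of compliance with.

1. visual observers trained 3 ≥ 3 → met
2. condition 'flies over people' holds; hull coverage $55,000 ≥ $40,000 → met
3. airframe inspection 113 days ago vs limit 120 → met
4. flight-log audit 91 days ago vs limit 120 → met
5. Part 107 recurrent training 77 days ago vs limit 120 → met
6. reportable incidents in the past year 2 > 1 → not met
7. remote pilot certificate absent → not met
8. insurance policy review 42 days ago vs limit 45 → met
9. condition 'flies beyond visual line of sight' holds; airspace authorization renewal 49 days ago vs limit 45 → not met
10. aircraft overdue for inspection 1 ≤ 1 → met
Not met: 6, 7, 9

6, 7, 9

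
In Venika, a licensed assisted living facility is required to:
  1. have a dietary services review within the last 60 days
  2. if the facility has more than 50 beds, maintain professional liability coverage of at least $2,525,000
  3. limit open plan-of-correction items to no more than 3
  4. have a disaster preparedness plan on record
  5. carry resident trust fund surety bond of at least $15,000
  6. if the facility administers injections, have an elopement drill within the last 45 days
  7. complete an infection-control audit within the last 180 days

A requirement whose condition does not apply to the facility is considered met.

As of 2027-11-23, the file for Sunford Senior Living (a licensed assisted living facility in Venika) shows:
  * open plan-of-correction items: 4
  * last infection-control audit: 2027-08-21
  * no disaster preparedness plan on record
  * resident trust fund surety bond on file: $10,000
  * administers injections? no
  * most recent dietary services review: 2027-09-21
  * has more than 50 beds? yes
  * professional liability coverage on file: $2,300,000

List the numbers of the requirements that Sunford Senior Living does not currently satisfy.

1. dietary services review 63 days ago vs limit 60 → not met
2. condition 'has more than 50 beds' holds; professional liability coverage $2,300,000 < $2,525,000 → not met
3. open plan-of-correction items 4 > 3 → not met
4. disaster preparedness plan absent → not met
5. resident trust fund surety bond $10,000 < $15,000 → not met
6. condition 'administers injections' does not hold → requirement n/a → met
7. infection-control audit 94 days ago vs limit 180 → met
Not met: 1, 2, 3, 4, 5

1, 2, 3, 4, 5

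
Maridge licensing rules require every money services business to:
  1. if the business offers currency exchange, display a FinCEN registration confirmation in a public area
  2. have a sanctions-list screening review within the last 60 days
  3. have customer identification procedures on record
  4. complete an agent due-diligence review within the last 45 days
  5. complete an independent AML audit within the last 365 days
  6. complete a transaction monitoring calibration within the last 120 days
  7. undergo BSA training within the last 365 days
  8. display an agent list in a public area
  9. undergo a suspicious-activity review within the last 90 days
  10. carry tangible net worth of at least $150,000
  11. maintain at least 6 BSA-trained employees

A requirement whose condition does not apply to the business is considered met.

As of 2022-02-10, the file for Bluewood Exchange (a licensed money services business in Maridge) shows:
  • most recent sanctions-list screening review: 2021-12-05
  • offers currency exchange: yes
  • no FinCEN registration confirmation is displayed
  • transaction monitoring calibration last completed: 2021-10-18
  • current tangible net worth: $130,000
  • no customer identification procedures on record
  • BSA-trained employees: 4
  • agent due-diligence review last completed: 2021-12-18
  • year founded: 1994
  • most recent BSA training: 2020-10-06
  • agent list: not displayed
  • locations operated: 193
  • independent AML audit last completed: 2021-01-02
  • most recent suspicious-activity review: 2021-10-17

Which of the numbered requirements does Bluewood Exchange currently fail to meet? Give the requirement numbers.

1. condition 'offers currency exchange' holds; FinCEN registration confirmation absent → not met
2. sanctions-list screening review 67 days ago vs limit 60 → not met
3. customer identification procedures absent → not met
4. agent due-diligence review 54 days ago vs limit 45 → not met
5. independent AML audit 404 days ago vs limit 365 → not met
6. transaction monitoring calibration 115 days ago vs limit 120 → met
7. BSA training 492 days ago vs limit 365 → not met
8. agent list absent → not met
9. suspicious-activity review 116 days ago vs limit 90 → not met
10. tangible net worth $130,000 < $150,000 → not met
11. BSA-trained employees 4 < 6 → not met
Not met: 1, 2, 3, 4, 5, 7, 8, 9, 10, 11

1, 2, 3, 4, 5, 7, 8, 9, 10, 11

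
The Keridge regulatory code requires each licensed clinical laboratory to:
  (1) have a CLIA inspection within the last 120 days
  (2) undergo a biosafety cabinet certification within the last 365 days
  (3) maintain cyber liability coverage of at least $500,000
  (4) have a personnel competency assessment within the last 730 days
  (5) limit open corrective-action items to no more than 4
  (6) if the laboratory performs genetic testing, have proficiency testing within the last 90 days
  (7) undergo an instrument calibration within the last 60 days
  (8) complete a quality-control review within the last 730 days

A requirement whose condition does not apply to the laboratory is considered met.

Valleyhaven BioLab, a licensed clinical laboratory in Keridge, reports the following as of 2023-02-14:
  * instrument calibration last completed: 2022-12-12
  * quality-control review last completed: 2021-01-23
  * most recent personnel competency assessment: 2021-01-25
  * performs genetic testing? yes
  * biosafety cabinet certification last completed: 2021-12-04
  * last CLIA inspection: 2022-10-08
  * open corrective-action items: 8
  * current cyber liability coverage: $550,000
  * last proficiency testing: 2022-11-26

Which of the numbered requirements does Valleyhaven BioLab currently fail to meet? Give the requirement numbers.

1, 2, 4, 5, 7, 8

1. CLIA inspection 129 days ago vs limit 120 → not met
2. biosafety cabinet certification 437 days ago vs limit 365 → not met
3. cyber liability coverage $550,000 ≥ $500,000 → met
4. personnel competency assessment 750 days ago vs limit 730 → not met
5. open corrective-action items 8 > 4 → not met
6. condition 'performs genetic testing' holds; proficiency testing 80 days ago vs limit 90 → met
7. instrument calibration 64 days ago vs limit 60 → not met
8. quality-control review 752 days ago vs limit 730 → not met
Not met: 1, 2, 4, 5, 7, 8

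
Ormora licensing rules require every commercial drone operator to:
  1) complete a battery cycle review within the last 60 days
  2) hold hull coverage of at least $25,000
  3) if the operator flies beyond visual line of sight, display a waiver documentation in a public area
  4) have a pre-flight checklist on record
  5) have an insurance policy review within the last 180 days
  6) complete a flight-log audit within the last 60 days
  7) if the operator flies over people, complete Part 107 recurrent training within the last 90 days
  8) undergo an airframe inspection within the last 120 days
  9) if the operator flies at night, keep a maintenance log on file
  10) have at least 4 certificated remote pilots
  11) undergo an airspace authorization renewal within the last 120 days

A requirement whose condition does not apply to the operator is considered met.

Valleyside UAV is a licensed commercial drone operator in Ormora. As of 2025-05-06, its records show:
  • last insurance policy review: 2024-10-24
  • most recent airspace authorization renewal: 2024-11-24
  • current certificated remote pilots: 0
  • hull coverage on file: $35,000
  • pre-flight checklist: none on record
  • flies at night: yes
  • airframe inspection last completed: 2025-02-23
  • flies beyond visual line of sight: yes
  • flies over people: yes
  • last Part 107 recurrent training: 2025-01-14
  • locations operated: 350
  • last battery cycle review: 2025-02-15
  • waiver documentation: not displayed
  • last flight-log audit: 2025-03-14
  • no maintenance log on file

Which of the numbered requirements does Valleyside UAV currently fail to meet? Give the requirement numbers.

1. battery cycle review 80 days ago vs limit 60 → not met
2. hull coverage $35,000 ≥ $25,000 → met
3. condition 'flies beyond visual line of sight' holds; waiver documentation absent → not met
4. pre-flight checklist absent → not met
5. insurance policy review 194 days ago vs limit 180 → not met
6. flight-log audit 53 days ago vs limit 60 → met
7. condition 'flies over people' holds; Part 107 recurrent training 112 days ago vs limit 90 → not met
8. airframe inspection 72 days ago vs limit 120 → met
9. condition 'flies at night' holds; maintenance log absent → not met
10. certificated remote pilots 0 < 4 → not met
11. airspace authorization renewal 163 days ago vs limit 120 → not met
Not met: 1, 3, 4, 5, 7, 9, 10, 11

1, 3, 4, 5, 7, 9, 10, 11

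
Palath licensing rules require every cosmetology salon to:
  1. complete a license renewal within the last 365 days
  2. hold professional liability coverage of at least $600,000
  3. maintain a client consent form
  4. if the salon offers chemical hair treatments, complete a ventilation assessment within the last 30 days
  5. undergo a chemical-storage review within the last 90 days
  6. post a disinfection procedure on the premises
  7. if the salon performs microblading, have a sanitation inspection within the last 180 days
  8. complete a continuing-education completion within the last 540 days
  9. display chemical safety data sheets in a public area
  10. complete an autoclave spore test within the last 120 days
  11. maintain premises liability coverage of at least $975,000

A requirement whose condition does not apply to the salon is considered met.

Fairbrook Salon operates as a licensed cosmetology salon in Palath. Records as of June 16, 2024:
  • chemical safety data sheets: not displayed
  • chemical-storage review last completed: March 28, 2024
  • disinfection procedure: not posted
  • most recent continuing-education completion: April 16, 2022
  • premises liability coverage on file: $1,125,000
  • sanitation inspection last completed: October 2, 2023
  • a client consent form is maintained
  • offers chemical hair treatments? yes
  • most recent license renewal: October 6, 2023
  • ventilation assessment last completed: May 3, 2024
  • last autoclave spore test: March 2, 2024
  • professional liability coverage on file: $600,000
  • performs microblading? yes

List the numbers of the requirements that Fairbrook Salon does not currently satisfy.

1. license renewal 254 days ago vs limit 365 → met
2. professional liability coverage $600,000 ≥ $600,000 → met
3. client consent form present → met
4. condition 'offers chemical hair treatments' holds; ventilation assessment 44 days ago vs limit 30 → not met
5. chemical-storage review 80 days ago vs limit 90 → met
6. disinfection procedure absent → not met
7. condition 'performs microblading' holds; sanitation inspection 258 days ago vs limit 180 → not met
8. continuing-education completion 792 days ago vs limit 540 → not met
9. chemical safety data sheets absent → not met
10. autoclave spore test 106 days ago vs limit 120 → met
11. premises liability coverage $1,125,000 ≥ $975,000 → met
Not met: 4, 6, 7, 8, 9

4, 6, 7, 8, 9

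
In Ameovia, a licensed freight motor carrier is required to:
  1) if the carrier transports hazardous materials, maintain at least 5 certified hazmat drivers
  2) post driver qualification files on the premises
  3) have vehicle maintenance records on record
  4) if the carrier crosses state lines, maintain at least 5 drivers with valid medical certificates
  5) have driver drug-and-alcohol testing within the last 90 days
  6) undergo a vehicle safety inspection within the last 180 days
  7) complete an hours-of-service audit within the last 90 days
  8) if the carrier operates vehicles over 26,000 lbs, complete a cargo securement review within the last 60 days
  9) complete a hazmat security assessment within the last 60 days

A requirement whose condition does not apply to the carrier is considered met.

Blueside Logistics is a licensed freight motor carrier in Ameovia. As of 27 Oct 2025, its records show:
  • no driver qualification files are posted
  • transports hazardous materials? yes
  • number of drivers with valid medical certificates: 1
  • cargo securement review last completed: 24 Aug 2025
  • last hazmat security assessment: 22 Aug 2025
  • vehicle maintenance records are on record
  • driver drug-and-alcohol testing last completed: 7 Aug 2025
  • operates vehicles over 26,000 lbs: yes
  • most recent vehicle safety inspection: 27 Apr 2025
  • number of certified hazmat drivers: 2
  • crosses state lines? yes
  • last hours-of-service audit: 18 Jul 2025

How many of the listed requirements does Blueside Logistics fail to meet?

7

1. condition 'transports hazardous materials' holds; certified hazmat drivers 2 < 5 → not met
2. driver qualification files absent → not met
3. vehicle maintenance records present → met
4. condition 'crosses state lines' holds; drivers with valid medical certificates 1 < 5 → not met
5. driver drug-and-alcohol testing 81 days ago vs limit 90 → met
6. vehicle safety inspection 183 days ago vs limit 180 → not met
7. hours-of-service audit 101 days ago vs limit 90 → not met
8. condition 'operates vehicles over 26,000 lbs' holds; cargo securement review 64 days ago vs limit 60 → not met
9. hazmat security assessment 66 days ago vs limit 60 → not met
Not met: 7 of 9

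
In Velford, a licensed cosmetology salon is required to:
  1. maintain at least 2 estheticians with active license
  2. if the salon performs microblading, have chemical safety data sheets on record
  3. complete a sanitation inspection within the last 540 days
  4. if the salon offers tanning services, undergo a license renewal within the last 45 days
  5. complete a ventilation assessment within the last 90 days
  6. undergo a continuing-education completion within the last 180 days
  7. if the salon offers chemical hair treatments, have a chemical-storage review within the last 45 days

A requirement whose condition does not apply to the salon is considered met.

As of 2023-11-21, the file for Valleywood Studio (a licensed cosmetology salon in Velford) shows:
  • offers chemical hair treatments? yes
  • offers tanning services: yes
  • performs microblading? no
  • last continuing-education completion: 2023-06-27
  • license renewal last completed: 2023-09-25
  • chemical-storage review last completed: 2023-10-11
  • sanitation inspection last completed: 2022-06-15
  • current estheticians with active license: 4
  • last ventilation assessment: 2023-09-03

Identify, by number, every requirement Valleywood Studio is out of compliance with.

1. estheticians with active license 4 ≥ 2 → met
2. condition 'performs microblading' does not hold → requirement n/a → met
3. sanitation inspection 524 days ago vs limit 540 → met
4. condition 'offers tanning services' holds; license renewal 57 days ago vs limit 45 → not met
5. ventilation assessment 79 days ago vs limit 90 → met
6. continuing-education completion 147 days ago vs limit 180 → met
7. condition 'offers chemical hair treatments' holds; chemical-storage review 41 days ago vs limit 45 → met
Not met: 4

4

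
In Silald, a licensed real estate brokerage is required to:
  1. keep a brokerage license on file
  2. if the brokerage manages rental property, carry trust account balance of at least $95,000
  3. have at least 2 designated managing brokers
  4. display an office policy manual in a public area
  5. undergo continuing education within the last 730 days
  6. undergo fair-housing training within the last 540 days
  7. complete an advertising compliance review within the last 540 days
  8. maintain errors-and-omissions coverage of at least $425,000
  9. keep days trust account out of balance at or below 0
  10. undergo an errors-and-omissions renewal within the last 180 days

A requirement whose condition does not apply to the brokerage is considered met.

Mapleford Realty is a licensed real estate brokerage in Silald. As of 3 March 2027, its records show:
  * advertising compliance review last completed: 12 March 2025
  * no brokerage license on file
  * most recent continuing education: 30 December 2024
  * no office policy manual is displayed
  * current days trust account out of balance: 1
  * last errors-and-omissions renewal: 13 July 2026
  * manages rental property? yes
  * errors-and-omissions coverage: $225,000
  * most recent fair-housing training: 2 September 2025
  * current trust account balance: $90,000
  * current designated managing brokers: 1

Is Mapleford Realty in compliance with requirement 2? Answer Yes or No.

No

2. condition 'manages rental property' holds; trust account balance $90,000 < $95,000 → not met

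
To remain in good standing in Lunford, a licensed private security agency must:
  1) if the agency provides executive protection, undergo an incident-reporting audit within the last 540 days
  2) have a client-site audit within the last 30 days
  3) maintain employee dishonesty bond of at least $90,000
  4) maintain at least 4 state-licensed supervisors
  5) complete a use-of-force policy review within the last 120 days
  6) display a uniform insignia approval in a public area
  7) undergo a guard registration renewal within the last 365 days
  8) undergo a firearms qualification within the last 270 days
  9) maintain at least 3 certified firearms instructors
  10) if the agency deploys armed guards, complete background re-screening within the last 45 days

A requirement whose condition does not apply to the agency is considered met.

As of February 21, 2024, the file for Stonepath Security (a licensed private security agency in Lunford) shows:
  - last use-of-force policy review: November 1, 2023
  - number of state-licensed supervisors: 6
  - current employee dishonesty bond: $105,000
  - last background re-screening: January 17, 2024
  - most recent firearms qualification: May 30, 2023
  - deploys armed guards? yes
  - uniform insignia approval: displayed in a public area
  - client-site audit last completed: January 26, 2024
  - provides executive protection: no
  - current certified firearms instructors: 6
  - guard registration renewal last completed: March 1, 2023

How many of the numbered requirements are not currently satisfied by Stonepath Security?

1. condition 'provides executive protection' does not hold → requirement n/a → met
2. client-site audit 26 days ago vs limit 30 → met
3. employee dishonesty bond $105,000 ≥ $90,000 → met
4. state-licensed supervisors 6 ≥ 4 → met
5. use-of-force policy review 112 days ago vs limit 120 → met
6. uniform insignia approval present → met
7. guard registration renewal 357 days ago vs limit 365 → met
8. firearms qualification 267 days ago vs limit 270 → met
9. certified firearms instructors 6 ≥ 3 → met
10. condition 'deploys armed guards' holds; background re-screening 35 days ago vs limit 45 → met
Not met: 0 of 10

0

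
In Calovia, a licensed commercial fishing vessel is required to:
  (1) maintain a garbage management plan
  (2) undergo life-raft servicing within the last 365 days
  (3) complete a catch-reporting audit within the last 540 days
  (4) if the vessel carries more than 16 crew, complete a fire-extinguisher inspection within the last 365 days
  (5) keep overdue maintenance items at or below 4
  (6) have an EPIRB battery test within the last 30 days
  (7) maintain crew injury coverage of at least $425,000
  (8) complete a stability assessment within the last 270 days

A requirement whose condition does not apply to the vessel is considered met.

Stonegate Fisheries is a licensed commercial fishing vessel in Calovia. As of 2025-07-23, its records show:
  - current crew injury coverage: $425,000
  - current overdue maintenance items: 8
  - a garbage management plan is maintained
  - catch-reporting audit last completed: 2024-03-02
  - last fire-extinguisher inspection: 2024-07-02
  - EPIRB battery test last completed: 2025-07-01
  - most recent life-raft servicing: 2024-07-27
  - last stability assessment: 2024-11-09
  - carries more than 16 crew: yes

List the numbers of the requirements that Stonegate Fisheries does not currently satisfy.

1. garbage management plan present → met
2. life-raft servicing 361 days ago vs limit 365 → met
3. catch-reporting audit 508 days ago vs limit 540 → met
4. condition 'carries more than 16 crew' holds; fire-extinguisher inspection 386 days ago vs limit 365 → not met
5. overdue maintenance items 8 > 4 → not met
6. EPIRB battery test 22 days ago vs limit 30 → met
7. crew injury coverage $425,000 ≥ $425,000 → met
8. stability assessment 256 days ago vs limit 270 → met
Not met: 4, 5

4, 5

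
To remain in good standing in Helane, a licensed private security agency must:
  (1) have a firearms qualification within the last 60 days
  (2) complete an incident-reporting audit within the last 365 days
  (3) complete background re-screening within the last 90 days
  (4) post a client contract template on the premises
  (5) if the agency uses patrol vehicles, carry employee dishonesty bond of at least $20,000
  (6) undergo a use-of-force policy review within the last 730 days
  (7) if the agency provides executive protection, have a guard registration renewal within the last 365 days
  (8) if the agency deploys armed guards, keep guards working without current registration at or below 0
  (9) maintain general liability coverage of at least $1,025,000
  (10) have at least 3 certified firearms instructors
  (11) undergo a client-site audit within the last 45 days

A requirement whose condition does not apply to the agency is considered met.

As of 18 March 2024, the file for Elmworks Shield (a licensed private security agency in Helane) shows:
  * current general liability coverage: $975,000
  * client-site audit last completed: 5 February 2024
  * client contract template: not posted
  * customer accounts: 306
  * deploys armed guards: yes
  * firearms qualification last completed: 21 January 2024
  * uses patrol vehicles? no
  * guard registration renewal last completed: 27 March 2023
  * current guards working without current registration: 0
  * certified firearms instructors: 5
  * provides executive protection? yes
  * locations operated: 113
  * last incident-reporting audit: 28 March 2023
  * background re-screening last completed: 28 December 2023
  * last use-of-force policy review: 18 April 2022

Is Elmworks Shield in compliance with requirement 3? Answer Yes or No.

Yes

3. background re-screening 81 days ago vs limit 90 → met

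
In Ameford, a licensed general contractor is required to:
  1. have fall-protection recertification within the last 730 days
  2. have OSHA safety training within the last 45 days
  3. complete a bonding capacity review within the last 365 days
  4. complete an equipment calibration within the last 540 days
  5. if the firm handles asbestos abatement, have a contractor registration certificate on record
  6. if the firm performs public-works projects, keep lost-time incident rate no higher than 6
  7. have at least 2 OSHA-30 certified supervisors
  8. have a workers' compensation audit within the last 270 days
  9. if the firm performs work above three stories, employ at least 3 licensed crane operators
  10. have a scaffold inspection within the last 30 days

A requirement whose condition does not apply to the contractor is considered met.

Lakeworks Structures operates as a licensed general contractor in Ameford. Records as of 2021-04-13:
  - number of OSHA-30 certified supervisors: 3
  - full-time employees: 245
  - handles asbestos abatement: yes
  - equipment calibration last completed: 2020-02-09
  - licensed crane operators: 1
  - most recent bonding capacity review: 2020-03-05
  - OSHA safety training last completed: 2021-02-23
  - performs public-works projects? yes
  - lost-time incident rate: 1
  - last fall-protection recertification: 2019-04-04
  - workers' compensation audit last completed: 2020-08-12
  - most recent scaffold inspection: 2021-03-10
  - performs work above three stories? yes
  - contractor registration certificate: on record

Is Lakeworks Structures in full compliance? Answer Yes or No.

No

1. fall-protection recertification 740 days ago vs limit 730 → not met
2. OSHA safety training 49 days ago vs limit 45 → not met
3. bonding capacity review 404 days ago vs limit 365 → not met
4. equipment calibration 429 days ago vs limit 540 → met
5. condition 'handles asbestos abatement' holds; contractor registration certificate present → met
6. condition 'performs public-works projects' holds; lost-time incident rate 1 ≤ 6 → met
7. OSHA-30 certified supervisors 3 ≥ 2 → met
8. workers' compensation audit 244 days ago vs limit 270 → met
9. condition 'performs work above three stories' holds; licensed crane operators 1 < 3 → not met
10. scaffold inspection 34 days ago vs limit 30 → not met
Not met: 1, 2, 3, 9, 10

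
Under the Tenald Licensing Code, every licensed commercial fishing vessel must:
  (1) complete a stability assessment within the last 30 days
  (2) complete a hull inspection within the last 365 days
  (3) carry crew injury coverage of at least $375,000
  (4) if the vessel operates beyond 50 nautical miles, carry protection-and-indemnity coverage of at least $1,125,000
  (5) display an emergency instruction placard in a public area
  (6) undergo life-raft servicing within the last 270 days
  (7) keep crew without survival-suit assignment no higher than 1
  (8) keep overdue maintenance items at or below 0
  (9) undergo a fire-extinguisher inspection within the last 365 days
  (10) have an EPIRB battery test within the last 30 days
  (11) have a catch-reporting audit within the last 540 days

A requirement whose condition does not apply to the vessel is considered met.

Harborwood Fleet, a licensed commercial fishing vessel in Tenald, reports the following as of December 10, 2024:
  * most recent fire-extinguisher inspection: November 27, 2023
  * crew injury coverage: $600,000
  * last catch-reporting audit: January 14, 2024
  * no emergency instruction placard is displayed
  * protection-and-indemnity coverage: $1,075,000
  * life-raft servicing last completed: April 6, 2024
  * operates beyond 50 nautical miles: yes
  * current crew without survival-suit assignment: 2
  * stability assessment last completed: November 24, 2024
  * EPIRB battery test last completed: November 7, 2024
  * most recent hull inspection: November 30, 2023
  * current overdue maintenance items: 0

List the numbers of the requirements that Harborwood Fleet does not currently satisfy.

2, 4, 5, 7, 9, 10

1. stability assessment 16 days ago vs limit 30 → met
2. hull inspection 376 days ago vs limit 365 → not met
3. crew injury coverage $600,000 ≥ $375,000 → met
4. condition 'operates beyond 50 nautical miles' holds; protection-and-indemnity coverage $1,075,000 < $1,125,000 → not met
5. emergency instruction placard absent → not met
6. life-raft servicing 248 days ago vs limit 270 → met
7. crew without survival-suit assignment 2 > 1 → not met
8. overdue maintenance items 0 ≤ 0 → met
9. fire-extinguisher inspection 379 days ago vs limit 365 → not met
10. EPIRB battery test 33 days ago vs limit 30 → not met
11. catch-reporting audit 331 days ago vs limit 540 → met
Not met: 2, 4, 5, 7, 9, 10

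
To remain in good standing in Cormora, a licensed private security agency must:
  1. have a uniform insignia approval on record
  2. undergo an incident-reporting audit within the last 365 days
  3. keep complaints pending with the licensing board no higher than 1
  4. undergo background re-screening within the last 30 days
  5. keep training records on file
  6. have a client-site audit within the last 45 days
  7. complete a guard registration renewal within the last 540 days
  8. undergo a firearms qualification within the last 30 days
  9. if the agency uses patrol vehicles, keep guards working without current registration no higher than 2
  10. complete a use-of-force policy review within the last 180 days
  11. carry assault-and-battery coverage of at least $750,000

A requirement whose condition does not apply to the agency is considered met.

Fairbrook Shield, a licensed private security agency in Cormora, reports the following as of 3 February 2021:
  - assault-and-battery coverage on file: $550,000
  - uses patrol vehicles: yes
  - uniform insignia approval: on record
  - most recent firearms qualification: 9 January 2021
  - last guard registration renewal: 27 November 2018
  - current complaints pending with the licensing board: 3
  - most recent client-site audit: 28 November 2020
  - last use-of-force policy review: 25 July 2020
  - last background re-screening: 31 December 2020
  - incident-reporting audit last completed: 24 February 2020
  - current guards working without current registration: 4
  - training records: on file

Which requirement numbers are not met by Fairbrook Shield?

1. uniform insignia approval present → met
2. incident-reporting audit 345 days ago vs limit 365 → met
3. complaints pending with the licensing board 3 > 1 → not met
4. background re-screening 34 days ago vs limit 30 → not met
5. training records present → met
6. client-site audit 67 days ago vs limit 45 → not met
7. guard registration renewal 799 days ago vs limit 540 → not met
8. firearms qualification 25 days ago vs limit 30 → met
9. condition 'uses patrol vehicles' holds; guards working without current registration 4 > 2 → not met
10. use-of-force policy review 193 days ago vs limit 180 → not met
11. assault-and-battery coverage $550,000 < $750,000 → not met
Not met: 3, 4, 6, 7, 9, 10, 11

3, 4, 6, 7, 9, 10, 11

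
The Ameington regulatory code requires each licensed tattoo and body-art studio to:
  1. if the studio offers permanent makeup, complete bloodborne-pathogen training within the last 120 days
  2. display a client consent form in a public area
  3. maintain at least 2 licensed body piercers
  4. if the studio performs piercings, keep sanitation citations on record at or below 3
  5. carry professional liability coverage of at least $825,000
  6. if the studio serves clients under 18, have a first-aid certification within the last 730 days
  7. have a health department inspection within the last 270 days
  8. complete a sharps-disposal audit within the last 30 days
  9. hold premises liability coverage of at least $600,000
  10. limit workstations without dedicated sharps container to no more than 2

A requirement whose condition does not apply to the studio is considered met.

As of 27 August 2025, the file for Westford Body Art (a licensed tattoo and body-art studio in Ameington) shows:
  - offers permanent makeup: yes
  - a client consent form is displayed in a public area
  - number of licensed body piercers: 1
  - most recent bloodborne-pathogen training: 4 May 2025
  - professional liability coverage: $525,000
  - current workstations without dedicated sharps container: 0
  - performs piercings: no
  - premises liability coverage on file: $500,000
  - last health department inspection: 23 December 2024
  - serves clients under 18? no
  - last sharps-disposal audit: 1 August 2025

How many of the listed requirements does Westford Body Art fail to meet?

3

1. condition 'offers permanent makeup' holds; bloodborne-pathogen training 115 days ago vs limit 120 → met
2. client consent form present → met
3. licensed body piercers 1 < 2 → not met
4. condition 'performs piercings' does not hold → requirement n/a → met
5. professional liability coverage $525,000 < $825,000 → not met
6. condition 'serves clients under 18' does not hold → requirement n/a → met
7. health department inspection 247 days ago vs limit 270 → met
8. sharps-disposal audit 26 days ago vs limit 30 → met
9. premises liability coverage $500,000 < $600,000 → not met
10. workstations without dedicated sharps container 0 ≤ 2 → met
Not met: 3 of 10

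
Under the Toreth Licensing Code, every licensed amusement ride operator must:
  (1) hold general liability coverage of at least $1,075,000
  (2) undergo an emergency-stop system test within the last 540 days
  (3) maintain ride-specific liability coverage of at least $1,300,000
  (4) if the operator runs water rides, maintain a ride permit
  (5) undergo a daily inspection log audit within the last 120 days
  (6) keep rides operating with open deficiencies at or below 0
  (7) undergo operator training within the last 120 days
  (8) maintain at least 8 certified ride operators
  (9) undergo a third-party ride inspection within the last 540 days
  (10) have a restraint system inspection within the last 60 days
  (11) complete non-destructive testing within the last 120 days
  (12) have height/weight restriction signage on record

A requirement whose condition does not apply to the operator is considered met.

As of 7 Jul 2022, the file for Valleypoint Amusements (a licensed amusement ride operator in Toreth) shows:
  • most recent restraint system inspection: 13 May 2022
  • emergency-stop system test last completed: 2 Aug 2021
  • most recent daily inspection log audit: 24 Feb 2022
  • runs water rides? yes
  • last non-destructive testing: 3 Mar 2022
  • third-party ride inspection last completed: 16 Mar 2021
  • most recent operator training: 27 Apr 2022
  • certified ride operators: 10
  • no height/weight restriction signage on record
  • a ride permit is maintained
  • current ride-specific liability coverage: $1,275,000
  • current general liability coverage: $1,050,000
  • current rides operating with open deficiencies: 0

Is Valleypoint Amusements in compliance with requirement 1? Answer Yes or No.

1. general liability coverage $1,050,000 < $1,075,000 → not met

No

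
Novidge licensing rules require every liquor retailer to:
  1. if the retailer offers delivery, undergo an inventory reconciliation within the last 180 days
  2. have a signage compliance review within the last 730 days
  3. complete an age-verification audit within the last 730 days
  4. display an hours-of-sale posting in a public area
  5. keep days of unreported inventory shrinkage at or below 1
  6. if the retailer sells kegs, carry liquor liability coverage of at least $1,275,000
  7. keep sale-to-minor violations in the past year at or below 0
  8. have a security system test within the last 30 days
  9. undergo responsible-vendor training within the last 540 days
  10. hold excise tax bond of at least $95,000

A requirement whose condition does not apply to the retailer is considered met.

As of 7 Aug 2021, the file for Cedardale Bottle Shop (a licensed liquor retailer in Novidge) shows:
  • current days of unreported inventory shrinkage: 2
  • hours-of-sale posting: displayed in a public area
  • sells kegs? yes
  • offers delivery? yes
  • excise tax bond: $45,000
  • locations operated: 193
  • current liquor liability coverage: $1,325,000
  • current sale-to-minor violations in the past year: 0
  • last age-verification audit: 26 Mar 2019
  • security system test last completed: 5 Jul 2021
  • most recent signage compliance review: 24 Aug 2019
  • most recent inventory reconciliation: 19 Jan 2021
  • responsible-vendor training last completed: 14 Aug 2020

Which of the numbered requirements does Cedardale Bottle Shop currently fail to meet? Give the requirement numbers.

1, 3, 5, 8, 10

1. condition 'offers delivery' holds; inventory reconciliation 200 days ago vs limit 180 → not met
2. signage compliance review 714 days ago vs limit 730 → met
3. age-verification audit 865 days ago vs limit 730 → not met
4. hours-of-sale posting present → met
5. days of unreported inventory shrinkage 2 > 1 → not met
6. condition 'sells kegs' holds; liquor liability coverage $1,325,000 ≥ $1,275,000 → met
7. sale-to-minor violations in the past year 0 ≤ 0 → met
8. security system test 33 days ago vs limit 30 → not met
9. responsible-vendor training 358 days ago vs limit 540 → met
10. excise tax bond $45,000 < $95,000 → not met
Not met: 1, 3, 5, 8, 10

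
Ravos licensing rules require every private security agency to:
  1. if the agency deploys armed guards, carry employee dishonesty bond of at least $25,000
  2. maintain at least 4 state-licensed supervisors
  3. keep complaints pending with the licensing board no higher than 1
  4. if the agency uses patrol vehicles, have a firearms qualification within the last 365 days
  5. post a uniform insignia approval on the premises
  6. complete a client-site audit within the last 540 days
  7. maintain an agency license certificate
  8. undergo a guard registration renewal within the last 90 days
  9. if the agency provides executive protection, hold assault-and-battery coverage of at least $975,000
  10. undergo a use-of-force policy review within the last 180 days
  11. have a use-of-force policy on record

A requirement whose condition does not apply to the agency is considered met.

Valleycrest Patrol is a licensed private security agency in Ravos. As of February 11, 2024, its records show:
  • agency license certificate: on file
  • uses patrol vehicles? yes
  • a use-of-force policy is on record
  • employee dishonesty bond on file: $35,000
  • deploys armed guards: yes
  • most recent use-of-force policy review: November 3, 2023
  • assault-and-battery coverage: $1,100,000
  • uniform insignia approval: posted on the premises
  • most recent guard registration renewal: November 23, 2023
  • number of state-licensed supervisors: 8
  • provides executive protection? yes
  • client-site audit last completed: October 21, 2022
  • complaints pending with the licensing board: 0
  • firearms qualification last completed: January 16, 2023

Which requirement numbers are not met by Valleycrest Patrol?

4

1. condition 'deploys armed guards' holds; employee dishonesty bond $35,000 ≥ $25,000 → met
2. state-licensed supervisors 8 ≥ 4 → met
3. complaints pending with the licensing board 0 ≤ 1 → met
4. condition 'uses patrol vehicles' holds; firearms qualification 391 days ago vs limit 365 → not met
5. uniform insignia approval present → met
6. client-site audit 478 days ago vs limit 540 → met
7. agency license certificate present → met
8. guard registration renewal 80 days ago vs limit 90 → met
9. condition 'provides executive protection' holds; assault-and-battery coverage $1,100,000 ≥ $975,000 → met
10. use-of-force policy review 100 days ago vs limit 180 → met
11. use-of-force policy present → met
Not met: 4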